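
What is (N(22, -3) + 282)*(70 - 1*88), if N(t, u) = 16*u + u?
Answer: -4158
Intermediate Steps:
N(t, u) = 17*u
(N(22, -3) + 282)*(70 - 1*88) = (17*(-3) + 282)*(70 - 1*88) = (-51 + 282)*(70 - 88) = 231*(-18) = -4158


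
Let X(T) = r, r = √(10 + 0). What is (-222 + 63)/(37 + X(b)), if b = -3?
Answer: -1961/453 + 53*√10/453 ≈ -3.9589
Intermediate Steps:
r = √10 ≈ 3.1623
X(T) = √10
(-222 + 63)/(37 + X(b)) = (-222 + 63)/(37 + √10) = -159/(37 + √10)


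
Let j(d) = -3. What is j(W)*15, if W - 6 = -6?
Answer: -45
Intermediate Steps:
W = 0 (W = 6 - 6 = 0)
j(W)*15 = -3*15 = -45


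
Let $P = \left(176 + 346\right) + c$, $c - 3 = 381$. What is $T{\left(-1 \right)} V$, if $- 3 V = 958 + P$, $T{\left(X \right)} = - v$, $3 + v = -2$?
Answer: $- \frac{9320}{3} \approx -3106.7$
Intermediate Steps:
$c = 384$ ($c = 3 + 381 = 384$)
$v = -5$ ($v = -3 - 2 = -5$)
$P = 906$ ($P = \left(176 + 346\right) + 384 = 522 + 384 = 906$)
$T{\left(X \right)} = 5$ ($T{\left(X \right)} = \left(-1\right) \left(-5\right) = 5$)
$V = - \frac{1864}{3}$ ($V = - \frac{958 + 906}{3} = \left(- \frac{1}{3}\right) 1864 = - \frac{1864}{3} \approx -621.33$)
$T{\left(-1 \right)} V = 5 \left(- \frac{1864}{3}\right) = - \frac{9320}{3}$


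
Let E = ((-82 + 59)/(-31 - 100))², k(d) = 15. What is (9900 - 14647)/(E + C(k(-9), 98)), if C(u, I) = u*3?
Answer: -1733261/16442 ≈ -105.42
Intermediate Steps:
C(u, I) = 3*u
E = 529/17161 (E = (-23/(-131))² = (-23*(-1/131))² = (23/131)² = 529/17161 ≈ 0.030826)
(9900 - 14647)/(E + C(k(-9), 98)) = (9900 - 14647)/(529/17161 + 3*15) = -4747/(529/17161 + 45) = -4747/772774/17161 = -4747*17161/772774 = -1733261/16442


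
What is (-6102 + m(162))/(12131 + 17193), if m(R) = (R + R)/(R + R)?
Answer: -6101/29324 ≈ -0.20805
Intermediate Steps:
m(R) = 1 (m(R) = (2*R)/((2*R)) = (2*R)*(1/(2*R)) = 1)
(-6102 + m(162))/(12131 + 17193) = (-6102 + 1)/(12131 + 17193) = -6101/29324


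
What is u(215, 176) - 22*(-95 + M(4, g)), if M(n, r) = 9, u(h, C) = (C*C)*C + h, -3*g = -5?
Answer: 5453883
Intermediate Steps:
g = 5/3 (g = -⅓*(-5) = 5/3 ≈ 1.6667)
u(h, C) = h + C³ (u(h, C) = C²*C + h = C³ + h = h + C³)
u(215, 176) - 22*(-95 + M(4, g)) = (215 + 176³) - 22*(-95 + 9) = (215 + 5451776) - 22*(-86) = 5451991 - 1*(-1892) = 5451991 + 1892 = 5453883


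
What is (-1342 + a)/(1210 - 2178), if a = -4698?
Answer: 755/121 ≈ 6.2397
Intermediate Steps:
(-1342 + a)/(1210 - 2178) = (-1342 - 4698)/(1210 - 2178) = -6040/(-968) = -6040*(-1/968) = 755/121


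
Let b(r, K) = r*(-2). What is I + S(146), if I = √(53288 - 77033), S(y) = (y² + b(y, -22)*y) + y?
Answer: -21170 + I*√23745 ≈ -21170.0 + 154.09*I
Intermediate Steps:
b(r, K) = -2*r
S(y) = y - y² (S(y) = (y² + (-2*y)*y) + y = (y² - 2*y²) + y = -y² + y = y - y²)
I = I*√23745 (I = √(-23745) = I*√23745 ≈ 154.09*I)
I + S(146) = I*√23745 + 146*(1 - 1*146) = I*√23745 + 146*(1 - 146) = I*√23745 + 146*(-145) = I*√23745 - 21170 = -21170 + I*√23745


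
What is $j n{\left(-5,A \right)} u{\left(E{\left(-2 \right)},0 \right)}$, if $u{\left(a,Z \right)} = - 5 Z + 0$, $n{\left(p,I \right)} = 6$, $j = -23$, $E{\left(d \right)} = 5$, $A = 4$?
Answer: $0$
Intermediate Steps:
$u{\left(a,Z \right)} = - 5 Z$
$j n{\left(-5,A \right)} u{\left(E{\left(-2 \right)},0 \right)} = - 23 \cdot 6 \left(\left(-5\right) 0\right) = - 23 \cdot 6 \cdot 0 = \left(-23\right) 0 = 0$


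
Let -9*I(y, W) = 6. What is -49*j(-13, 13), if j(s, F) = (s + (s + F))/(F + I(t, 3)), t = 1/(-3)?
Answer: 1911/37 ≈ 51.649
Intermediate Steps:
t = -⅓ (t = 1*(-⅓) = -⅓ ≈ -0.33333)
I(y, W) = -⅔ (I(y, W) = -⅑*6 = -⅔)
j(s, F) = (F + 2*s)/(-⅔ + F) (j(s, F) = (s + (s + F))/(F - ⅔) = (s + (F + s))/(-⅔ + F) = (F + 2*s)/(-⅔ + F))
-49*j(-13, 13) = -147*(13 + 2*(-13))/(-2 + 3*13) = -147*(13 - 26)/(-2 + 39) = -147*(-13)/37 = -49*(-39/37) = 1911/37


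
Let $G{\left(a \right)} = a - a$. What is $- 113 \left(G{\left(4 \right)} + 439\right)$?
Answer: $-49607$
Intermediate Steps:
$G{\left(a \right)} = 0$
$- 113 \left(G{\left(4 \right)} + 439\right) = - 113 \left(0 + 439\right) = \left(-113\right) 439 = -49607$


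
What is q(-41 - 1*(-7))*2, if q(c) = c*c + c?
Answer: 2244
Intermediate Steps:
q(c) = c + c² (q(c) = c² + c = c + c²)
q(-41 - 1*(-7))*2 = ((-41 - 1*(-7))*(1 + (-41 - 1*(-7))))*2 = ((-41 + 7)*(1 + (-41 + 7)))*2 = -34*(1 - 34)*2 = -34*(-33)*2 = 1122*2 = 2244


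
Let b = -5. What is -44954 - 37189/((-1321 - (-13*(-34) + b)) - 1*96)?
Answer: -83307527/1854 ≈ -44934.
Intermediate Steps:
-44954 - 37189/((-1321 - (-13*(-34) + b)) - 1*96) = -44954 - 37189/((-1321 - (-13*(-34) - 5)) - 1*96) = -44954 - 37189/((-1321 - (442 - 5)) - 96) = -44954 - 37189/((-1321 - 1*437) - 96) = -44954 - 37189/((-1321 - 437) - 96) = -44954 - 37189/(-1758 - 96) = -44954 - 37189/(-1854) = -44954 - 37189*(-1)/1854 = -44954 - 1*(-37189/1854) = -44954 + 37189/1854 = -83307527/1854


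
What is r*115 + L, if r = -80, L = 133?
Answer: -9067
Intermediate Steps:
r*115 + L = -80*115 + 133 = -9200 + 133 = -9067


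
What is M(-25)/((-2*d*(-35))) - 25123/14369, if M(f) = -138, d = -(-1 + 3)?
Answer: -767149/1005830 ≈ -0.76270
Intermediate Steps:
d = -2 (d = -1*2 = -2)
M(-25)/((-2*d*(-35))) - 25123/14369 = -138/(-2*(-2)*(-35)) - 25123/14369 = -138/(4*(-35)) - 25123*1/14369 = -138/(-140) - 25123/14369 = -138*(-1/140) - 25123/14369 = 69/70 - 25123/14369 = -767149/1005830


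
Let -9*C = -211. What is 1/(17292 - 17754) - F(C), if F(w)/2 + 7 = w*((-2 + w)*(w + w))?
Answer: -5291441167/112266 ≈ -47133.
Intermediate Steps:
C = 211/9 (C = -⅑*(-211) = 211/9 ≈ 23.444)
F(w) = -14 + 4*w²*(-2 + w) (F(w) = -14 + 2*(w*((-2 + w)*(w + w))) = -14 + 2*(w*((-2 + w)*(2*w))) = -14 + 2*(w*(2*w*(-2 + w))) = -14 + 2*(2*w²*(-2 + w)) = -14 + 4*w²*(-2 + w))
1/(17292 - 17754) - F(C) = 1/(17292 - 17754) - (-14 - 8*(211/9)² + 4*(211/9)³) = 1/(-462) - (-14 - 8*44521/81 + 4*(9393931/729)) = -1/462 - (-14 - 356168/81 + 37575724/729) = -1/462 - 1*34360006/729 = -1/462 - 34360006/729 = -5291441167/112266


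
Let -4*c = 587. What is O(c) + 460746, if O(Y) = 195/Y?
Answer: 270457122/587 ≈ 4.6074e+5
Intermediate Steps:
c = -587/4 (c = -¼*587 = -587/4 ≈ -146.75)
O(c) + 460746 = 195/(-587/4) + 460746 = 195*(-4/587) + 460746 = -780/587 + 460746 = 270457122/587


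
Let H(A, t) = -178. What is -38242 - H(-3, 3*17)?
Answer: -38064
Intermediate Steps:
-38242 - H(-3, 3*17) = -38242 - 1*(-178) = -38242 + 178 = -38064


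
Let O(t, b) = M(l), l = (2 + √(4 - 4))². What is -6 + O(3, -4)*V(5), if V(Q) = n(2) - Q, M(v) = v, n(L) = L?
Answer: -18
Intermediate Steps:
l = 4 (l = (2 + √0)² = (2 + 0)² = 2² = 4)
O(t, b) = 4
V(Q) = 2 - Q
-6 + O(3, -4)*V(5) = -6 + 4*(2 - 1*5) = -6 + 4*(2 - 5) = -6 + 4*(-3) = -6 - 12 = -18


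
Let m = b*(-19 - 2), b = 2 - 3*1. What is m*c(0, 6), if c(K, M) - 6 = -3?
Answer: 63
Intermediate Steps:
b = -1 (b = 2 - 3 = -1)
c(K, M) = 3 (c(K, M) = 6 - 3 = 3)
m = 21 (m = -(-19 - 2) = -1*(-21) = 21)
m*c(0, 6) = 21*3 = 63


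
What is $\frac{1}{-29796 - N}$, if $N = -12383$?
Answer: $- \frac{1}{17413} \approx -5.7428 \cdot 10^{-5}$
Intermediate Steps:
$\frac{1}{-29796 - N} = \frac{1}{-29796 - -12383} = \frac{1}{-29796 + 12383} = \frac{1}{-17413} = - \frac{1}{17413}$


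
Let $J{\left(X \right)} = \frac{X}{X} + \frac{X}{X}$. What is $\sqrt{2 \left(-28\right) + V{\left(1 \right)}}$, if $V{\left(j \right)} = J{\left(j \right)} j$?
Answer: $3 i \sqrt{6} \approx 7.3485 i$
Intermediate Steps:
$J{\left(X \right)} = 2$ ($J{\left(X \right)} = 1 + 1 = 2$)
$V{\left(j \right)} = 2 j$
$\sqrt{2 \left(-28\right) + V{\left(1 \right)}} = \sqrt{2 \left(-28\right) + 2 \cdot 1} = \sqrt{-56 + 2} = \sqrt{-54} = 3 i \sqrt{6}$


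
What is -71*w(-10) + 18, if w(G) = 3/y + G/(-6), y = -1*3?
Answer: -88/3 ≈ -29.333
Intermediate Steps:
y = -3
w(G) = -1 - G/6 (w(G) = 3/(-3) + G/(-6) = 3*(-1/3) + G*(-1/6) = -1 - G/6)
-71*w(-10) + 18 = -71*(-1 - 1/6*(-10)) + 18 = -71*(-1 + 5/3) + 18 = -71*2/3 + 18 = -142/3 + 18 = -88/3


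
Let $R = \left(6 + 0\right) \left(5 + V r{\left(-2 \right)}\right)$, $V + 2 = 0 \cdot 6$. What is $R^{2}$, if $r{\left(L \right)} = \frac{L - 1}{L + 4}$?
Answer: $2304$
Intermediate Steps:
$r{\left(L \right)} = \frac{-1 + L}{4 + L}$
$V = -2$ ($V = -2 + 0 \cdot 6 = -2 + 0 = -2$)
$R = 48$ ($R = \left(6 + 0\right) \left(5 - 2 \frac{-1 - 2}{4 - 2}\right) = 6 \left(5 - 2 \cdot \frac{1}{2} \left(-3\right)\right) = 6 \left(5 - -3\right) = 6 \left(5 + 3\right) = 6 \cdot 8 = 48$)
$R^{2} = 48^{2} = 2304$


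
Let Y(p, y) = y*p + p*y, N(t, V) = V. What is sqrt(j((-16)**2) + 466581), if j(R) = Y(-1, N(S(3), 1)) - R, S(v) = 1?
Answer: sqrt(466323) ≈ 682.88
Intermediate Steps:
Y(p, y) = 2*p*y (Y(p, y) = p*y + p*y = 2*p*y)
j(R) = -2 - R (j(R) = 2*(-1)*1 - R = -2 - R)
sqrt(j((-16)**2) + 466581) = sqrt((-2 - 1*(-16)**2) + 466581) = sqrt((-2 - 1*256) + 466581) = sqrt((-2 - 256) + 466581) = sqrt(-258 + 466581) = sqrt(466323)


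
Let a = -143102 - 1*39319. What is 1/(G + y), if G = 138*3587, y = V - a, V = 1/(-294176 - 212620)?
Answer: 506796/343317293891 ≈ 1.4762e-6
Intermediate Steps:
V = -1/506796 (V = 1/(-506796) = -1/506796 ≈ -1.9732e-6)
a = -182421 (a = -143102 - 39319 = -182421)
y = 92450233115/506796 (y = -1/506796 - 1*(-182421) = -1/506796 + 182421 = 92450233115/506796 ≈ 1.8242e+5)
G = 495006
1/(G + y) = 1/(495006 + 92450233115/506796) = 1/(343317293891/506796) = 506796/343317293891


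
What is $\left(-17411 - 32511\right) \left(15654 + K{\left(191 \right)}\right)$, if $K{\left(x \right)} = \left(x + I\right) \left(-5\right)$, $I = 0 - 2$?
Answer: $-734302698$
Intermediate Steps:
$I = -2$ ($I = 0 - 2 = -2$)
$K{\left(x \right)} = 10 - 5 x$ ($K{\left(x \right)} = \left(x - 2\right) \left(-5\right) = \left(-2 + x\right) \left(-5\right) = 10 - 5 x$)
$\left(-17411 - 32511\right) \left(15654 + K{\left(191 \right)}\right) = \left(-17411 - 32511\right) \left(15654 + \left(10 - 955\right)\right) = - 49922 \left(15654 + \left(10 - 955\right)\right) = - 49922 \left(15654 - 945\right) = \left(-49922\right) 14709 = -734302698$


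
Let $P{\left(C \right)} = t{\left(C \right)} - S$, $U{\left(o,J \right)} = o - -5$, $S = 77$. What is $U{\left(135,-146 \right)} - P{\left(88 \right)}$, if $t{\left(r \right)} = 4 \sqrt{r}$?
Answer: $217 - 8 \sqrt{22} \approx 179.48$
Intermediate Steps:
$U{\left(o,J \right)} = 5 + o$ ($U{\left(o,J \right)} = o + 5 = 5 + o$)
$P{\left(C \right)} = -77 + 4 \sqrt{C}$ ($P{\left(C \right)} = 4 \sqrt{C} - 77 = -77 + 4 \sqrt{C}$)
$U{\left(135,-146 \right)} - P{\left(88 \right)} = \left(5 + 135\right) - \left(-77 + 4 \sqrt{88}\right) = 140 - \left(-77 + 4 \cdot 2 \sqrt{22}\right) = 140 - \left(-77 + 8 \sqrt{22}\right) = 140 + \left(77 - 8 \sqrt{22}\right) = 217 - 8 \sqrt{22}$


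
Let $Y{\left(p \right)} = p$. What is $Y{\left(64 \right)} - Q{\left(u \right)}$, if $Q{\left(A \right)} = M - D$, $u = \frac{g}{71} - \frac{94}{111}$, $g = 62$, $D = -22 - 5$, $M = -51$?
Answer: $88$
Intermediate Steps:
$D = -27$ ($D = -22 - 5 = -27$)
$u = \frac{208}{7881}$ ($u = \frac{62}{71} - \frac{94}{111} = \frac{208}{7881} \approx 0.026393$)
$Q{\left(A \right)} = -24$ ($Q{\left(A \right)} = -51 - -27 = -51 + 27 = -24$)
$Y{\left(64 \right)} - Q{\left(u \right)} = 64 - -24 = 64 + 24 = 88$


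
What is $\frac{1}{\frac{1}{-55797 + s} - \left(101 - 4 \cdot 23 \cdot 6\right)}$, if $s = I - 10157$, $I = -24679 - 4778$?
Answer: $\frac{95411}{43030360} \approx 0.0022173$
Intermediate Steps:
$I = -29457$ ($I = -24679 - 4778 = -29457$)
$s = -39614$ ($s = -29457 - 10157 = -39614$)
$\frac{1}{\frac{1}{-55797 + s} - \left(101 - 4 \cdot 23 \cdot 6\right)} = \frac{1}{\frac{1}{-55797 - 39614} - \left(101 - 4 \cdot 23 \cdot 6\right)} = \frac{1}{\frac{1}{-95411} + \left(92 \cdot 6 - 101\right)} = \frac{1}{- \frac{1}{95411} + \left(552 - 101\right)} = \frac{1}{- \frac{1}{95411} + 451} = \frac{1}{\frac{43030360}{95411}} = \frac{95411}{43030360}$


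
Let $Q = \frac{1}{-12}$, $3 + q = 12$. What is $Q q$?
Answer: $- \frac{3}{4} \approx -0.75$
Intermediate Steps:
$q = 9$ ($q = -3 + 12 = 9$)
$Q = - \frac{1}{12} \approx -0.083333$
$Q q = \left(- \frac{1}{12}\right) 9 = - \frac{3}{4}$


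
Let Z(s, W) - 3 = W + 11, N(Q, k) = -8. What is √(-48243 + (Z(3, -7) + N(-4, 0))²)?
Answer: I*√48242 ≈ 219.64*I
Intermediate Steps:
Z(s, W) = 14 + W (Z(s, W) = 3 + (W + 11) = 3 + (11 + W) = 14 + W)
√(-48243 + (Z(3, -7) + N(-4, 0))²) = √(-48243 + ((14 - 7) - 8)²) = √(-48243 + (7 - 8)²) = √(-48243 + (-1)²) = √(-48243 + 1) = √(-48242) = I*√48242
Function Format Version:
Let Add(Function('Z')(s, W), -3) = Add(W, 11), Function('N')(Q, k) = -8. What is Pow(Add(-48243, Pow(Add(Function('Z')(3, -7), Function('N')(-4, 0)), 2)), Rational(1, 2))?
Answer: Mul(I, Pow(48242, Rational(1, 2))) ≈ Mul(219.64, I)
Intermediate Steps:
Function('Z')(s, W) = Add(14, W) (Function('Z')(s, W) = Add(3, Add(W, 11)) = Add(3, Add(11, W)) = Add(14, W))
Pow(Add(-48243, Pow(Add(Function('Z')(3, -7), Function('N')(-4, 0)), 2)), Rational(1, 2)) = Pow(Add(-48243, Pow(Add(Add(14, -7), -8), 2)), Rational(1, 2)) = Pow(Add(-48243, Pow(Add(7, -8), 2)), Rational(1, 2)) = Pow(Add(-48243, Pow(-1, 2)), Rational(1, 2)) = Pow(Add(-48243, 1), Rational(1, 2)) = Pow(-48242, Rational(1, 2)) = Mul(I, Pow(48242, Rational(1, 2)))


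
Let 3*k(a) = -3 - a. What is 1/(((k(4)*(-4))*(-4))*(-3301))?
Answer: 3/369712 ≈ 8.1144e-6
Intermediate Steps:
k(a) = -1 - a/3 (k(a) = (-3 - a)/3 = -1 - a/3)
1/(((k(4)*(-4))*(-4))*(-3301)) = 1/((((-1 - 1/3*4)*(-4))*(-4))*(-3301)) = 1/((((-1 - 4/3)*(-4))*(-4))*(-3301)) = 1/((-7/3*(-4)*(-4))*(-3301)) = 1/(((28/3)*(-4))*(-3301)) = 1/(-112/3*(-3301)) = 1/(369712/3) = 3/369712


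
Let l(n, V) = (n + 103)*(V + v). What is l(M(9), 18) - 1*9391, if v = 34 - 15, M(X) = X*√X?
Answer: -4581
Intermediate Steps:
M(X) = X^(3/2)
v = 19
l(n, V) = (19 + V)*(103 + n) (l(n, V) = (n + 103)*(V + 19) = (103 + n)*(19 + V) = (19 + V)*(103 + n))
l(M(9), 18) - 1*9391 = (1957 + 19*9^(3/2) + 103*18 + 18*9^(3/2)) - 1*9391 = (1957 + 19*27 + 1854 + 18*27) - 9391 = (1957 + 513 + 1854 + 486) - 9391 = 4810 - 9391 = -4581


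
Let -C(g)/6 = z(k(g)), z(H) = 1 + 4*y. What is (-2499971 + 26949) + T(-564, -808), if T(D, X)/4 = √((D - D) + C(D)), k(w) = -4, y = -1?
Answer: -2473022 + 12*√2 ≈ -2.4730e+6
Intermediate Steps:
z(H) = -3 (z(H) = 1 + 4*(-1) = 1 - 4 = -3)
C(g) = 18 (C(g) = -6*(-3) = 18)
T(D, X) = 12*√2 (T(D, X) = 4*√((D - D) + 18) = 4*√(0 + 18) = 4*√18 = 4*(3*√2) = 12*√2)
(-2499971 + 26949) + T(-564, -808) = (-2499971 + 26949) + 12*√2 = -2473022 + 12*√2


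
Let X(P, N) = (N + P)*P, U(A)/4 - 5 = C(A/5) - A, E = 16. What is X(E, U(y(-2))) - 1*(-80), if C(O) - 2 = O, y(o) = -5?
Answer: 1040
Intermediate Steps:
C(O) = 2 + O
U(A) = 28 - 16*A/5 (U(A) = 20 + 4*((2 + A/5) - A) = 20 + 4*(2 - 4*A/5) = 20 + (8 - 16*A/5) = 28 - 16*A/5)
X(P, N) = P*(N + P)
X(E, U(y(-2))) - 1*(-80) = 16*((28 - 16/5*(-5)) + 16) - 1*(-80) = 16*((28 + 16) + 16) + 80 = 16*(44 + 16) + 80 = 16*60 + 80 = 960 + 80 = 1040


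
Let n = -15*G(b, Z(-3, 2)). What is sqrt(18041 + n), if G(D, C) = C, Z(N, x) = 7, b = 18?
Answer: 4*sqrt(1121) ≈ 133.93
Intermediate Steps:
n = -105 (n = -15*7 = -105)
sqrt(18041 + n) = sqrt(18041 - 105) = sqrt(17936) = 4*sqrt(1121)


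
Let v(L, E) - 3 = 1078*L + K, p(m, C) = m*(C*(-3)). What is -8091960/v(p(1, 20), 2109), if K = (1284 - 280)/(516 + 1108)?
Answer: 3285335760/26258611 ≈ 125.11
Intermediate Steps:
K = 251/406 (K = 1004/1624 = 1004*(1/1624) = 251/406 ≈ 0.61823)
p(m, C) = -3*C*m (p(m, C) = m*(-3*C) = -3*C*m)
v(L, E) = 1469/406 + 1078*L (v(L, E) = 3 + (1078*L + 251/406) = 3 + (251/406 + 1078*L) = 1469/406 + 1078*L)
-8091960/v(p(1, 20), 2109) = -8091960/(1469/406 + 1078*(-3*20*1)) = -8091960/(1469/406 + 1078*(-60)) = -8091960/(1469/406 - 64680) = -8091960/(-26258611/406) = -8091960*(-406/26258611) = 3285335760/26258611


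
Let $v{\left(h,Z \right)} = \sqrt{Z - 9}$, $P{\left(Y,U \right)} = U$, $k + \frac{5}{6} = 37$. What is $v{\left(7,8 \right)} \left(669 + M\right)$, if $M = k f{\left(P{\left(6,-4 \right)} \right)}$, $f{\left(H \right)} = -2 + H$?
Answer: $452 i \approx 452.0 i$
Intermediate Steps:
$k = \frac{217}{6}$ ($k = - \frac{5}{6} + 37 = \frac{217}{6} \approx 36.167$)
$v{\left(h,Z \right)} = \sqrt{-9 + Z}$
$M = -217$ ($M = \frac{217 \left(-2 - 4\right)}{6} = \frac{217}{6} \left(-6\right) = -217$)
$v{\left(7,8 \right)} \left(669 + M\right) = \sqrt{-9 + 8} \left(669 - 217\right) = \sqrt{-1} \cdot 452 = i 452 = 452 i$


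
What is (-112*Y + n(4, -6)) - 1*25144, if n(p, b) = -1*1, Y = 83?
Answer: -34441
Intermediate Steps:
n(p, b) = -1
(-112*Y + n(4, -6)) - 1*25144 = (-112*83 - 1) - 1*25144 = (-9296 - 1) - 25144 = -9297 - 25144 = -34441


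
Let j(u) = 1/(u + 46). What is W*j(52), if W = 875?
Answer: 125/14 ≈ 8.9286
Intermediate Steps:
j(u) = 1/(46 + u)
W*j(52) = 875/(46 + 52) = 875/98 = 875*(1/98) = 125/14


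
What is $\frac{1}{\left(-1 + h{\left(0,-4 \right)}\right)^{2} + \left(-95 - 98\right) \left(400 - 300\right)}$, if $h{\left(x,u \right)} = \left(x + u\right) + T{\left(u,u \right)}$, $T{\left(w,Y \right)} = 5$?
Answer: $- \frac{1}{19300} \approx -5.1813 \cdot 10^{-5}$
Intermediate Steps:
$h{\left(x,u \right)} = 5 + u + x$ ($h{\left(x,u \right)} = \left(x + u\right) + 5 = \left(u + x\right) + 5 = 5 + u + x$)
$\frac{1}{\left(-1 + h{\left(0,-4 \right)}\right)^{2} + \left(-95 - 98\right) \left(400 - 300\right)} = \frac{1}{\left(-1 + \left(5 - 4 + 0\right)\right)^{2} + \left(-95 - 98\right) \left(400 - 300\right)} = \frac{1}{\left(-1 + 1\right)^{2} - 19300} = \frac{1}{0^{2} - 19300} = \frac{1}{0 - 19300} = \frac{1}{-19300} = - \frac{1}{19300}$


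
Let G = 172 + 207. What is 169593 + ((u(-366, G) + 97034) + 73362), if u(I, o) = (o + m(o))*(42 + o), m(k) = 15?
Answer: 505863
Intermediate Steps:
G = 379
u(I, o) = (15 + o)*(42 + o) (u(I, o) = (o + 15)*(42 + o) = (15 + o)*(42 + o))
169593 + ((u(-366, G) + 97034) + 73362) = 169593 + (((630 + 379**2 + 57*379) + 97034) + 73362) = 169593 + (((630 + 143641 + 21603) + 97034) + 73362) = 169593 + ((165874 + 97034) + 73362) = 169593 + (262908 + 73362) = 169593 + 336270 = 505863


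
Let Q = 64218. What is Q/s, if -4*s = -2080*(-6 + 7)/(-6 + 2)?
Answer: -32109/65 ≈ -493.98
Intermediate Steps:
s = -130 (s = -(-520)*(-6 + 7)/(-6 + 2) = -(-520)*1/(-4) = -(-520)*1*(-¼) = -(-520)*(-1)/4 = -¼*520 = -130)
Q/s = 64218/(-130) = 64218*(-1/130) = -32109/65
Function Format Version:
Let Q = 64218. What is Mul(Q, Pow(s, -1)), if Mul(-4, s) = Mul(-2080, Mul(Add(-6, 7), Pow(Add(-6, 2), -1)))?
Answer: Rational(-32109, 65) ≈ -493.98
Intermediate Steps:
s = -130 (s = Mul(Rational(-1, 4), Mul(-2080, Mul(Add(-6, 7), Pow(Add(-6, 2), -1)))) = Mul(Rational(-1, 4), Mul(-2080, Mul(1, Pow(-4, -1)))) = Mul(Rational(-1, 4), Mul(-2080, Mul(1, Rational(-1, 4)))) = Mul(Rational(-1, 4), Mul(-2080, Rational(-1, 4))) = Mul(Rational(-1, 4), 520) = -130)
Mul(Q, Pow(s, -1)) = Mul(64218, Pow(-130, -1)) = Mul(64218, Rational(-1, 130)) = Rational(-32109, 65)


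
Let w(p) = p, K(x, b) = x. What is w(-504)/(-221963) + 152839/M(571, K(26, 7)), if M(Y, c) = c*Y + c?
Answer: 4847442635/471576248 ≈ 10.279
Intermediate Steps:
M(Y, c) = c + Y*c (M(Y, c) = Y*c + c = c + Y*c)
w(-504)/(-221963) + 152839/M(571, K(26, 7)) = -504/(-221963) + 152839/((26*(1 + 571))) = -504*(-1/221963) + 152839/((26*572)) = 72/31709 + 152839/14872 = 4847442635/471576248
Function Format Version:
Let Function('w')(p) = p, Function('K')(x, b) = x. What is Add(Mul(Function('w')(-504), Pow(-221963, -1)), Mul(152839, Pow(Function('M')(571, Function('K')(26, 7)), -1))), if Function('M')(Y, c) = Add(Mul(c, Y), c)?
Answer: Rational(4847442635, 471576248) ≈ 10.279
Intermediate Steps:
Function('M')(Y, c) = Add(c, Mul(Y, c)) (Function('M')(Y, c) = Add(Mul(Y, c), c) = Add(c, Mul(Y, c)))
Add(Mul(Function('w')(-504), Pow(-221963, -1)), Mul(152839, Pow(Function('M')(571, Function('K')(26, 7)), -1))) = Add(Mul(-504, Pow(-221963, -1)), Mul(152839, Pow(Mul(26, Add(1, 571)), -1))) = Add(Mul(-504, Rational(-1, 221963)), Mul(152839, Pow(Mul(26, 572), -1))) = Add(Rational(72, 31709), Mul(152839, Pow(14872, -1))) = Add(Rational(72, 31709), Mul(152839, Rational(1, 14872))) = Add(Rational(72, 31709), Rational(152839, 14872)) = Rational(4847442635, 471576248)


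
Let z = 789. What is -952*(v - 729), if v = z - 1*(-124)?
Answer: -175168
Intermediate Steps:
v = 913 (v = 789 - 1*(-124) = 789 + 124 = 913)
-952*(v - 729) = -952*(913 - 729) = -952*184 = -175168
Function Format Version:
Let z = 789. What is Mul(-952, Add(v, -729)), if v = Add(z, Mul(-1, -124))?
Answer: -175168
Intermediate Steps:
v = 913 (v = Add(789, Mul(-1, -124)) = Add(789, 124) = 913)
Mul(-952, Add(v, -729)) = Mul(-952, Add(913, -729)) = Mul(-952, 184) = -175168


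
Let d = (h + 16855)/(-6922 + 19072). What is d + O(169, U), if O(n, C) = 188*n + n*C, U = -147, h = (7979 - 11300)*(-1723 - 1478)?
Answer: 47417363/6075 ≈ 7805.3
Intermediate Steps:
h = 10630521 (h = -3321*(-3201) = 10630521)
O(n, C) = 188*n + C*n
d = 5323688/6075 (d = (10630521 + 16855)/(-6922 + 19072) = 10647376/12150 = 10647376*(1/12150) = 5323688/6075 ≈ 876.33)
d + O(169, U) = 5323688/6075 + 169*(188 - 147) = 5323688/6075 + 169*41 = 5323688/6075 + 6929 = 47417363/6075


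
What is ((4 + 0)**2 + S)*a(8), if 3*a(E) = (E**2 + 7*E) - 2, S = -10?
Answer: 236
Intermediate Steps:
a(E) = -2/3 + E**2/3 + 7*E/3 (a(E) = ((E**2 + 7*E) - 2)/3 = (-2 + E**2 + 7*E)/3 = -2/3 + E**2/3 + 7*E/3)
((4 + 0)**2 + S)*a(8) = ((4 + 0)**2 - 10)*(-2/3 + (1/3)*8**2 + (7/3)*8) = (4**2 - 10)*(-2/3 + (1/3)*64 + 56/3) = (16 - 10)*(-2/3 + 64/3 + 56/3) = 6*(118/3) = 236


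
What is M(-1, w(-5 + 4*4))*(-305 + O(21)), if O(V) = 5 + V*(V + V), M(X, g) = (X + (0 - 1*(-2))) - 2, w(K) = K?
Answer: -582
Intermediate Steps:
M(X, g) = X (M(X, g) = (X + (0 + 2)) - 2 = (X + 2) - 2 = (2 + X) - 2 = X)
O(V) = 5 + 2*V² (O(V) = 5 + V*(2*V) = 5 + 2*V²)
M(-1, w(-5 + 4*4))*(-305 + O(21)) = -(-305 + (5 + 2*21²)) = -(-305 + (5 + 2*441)) = -(-305 + (5 + 882)) = -(-305 + 887) = -1*582 = -582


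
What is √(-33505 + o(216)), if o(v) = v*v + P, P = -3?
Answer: 2*√3287 ≈ 114.66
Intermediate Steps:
o(v) = -3 + v² (o(v) = v*v - 3 = v² - 3 = -3 + v²)
√(-33505 + o(216)) = √(-33505 + (-3 + 216²)) = √(-33505 + (-3 + 46656)) = √(-33505 + 46653) = √13148 = 2*√3287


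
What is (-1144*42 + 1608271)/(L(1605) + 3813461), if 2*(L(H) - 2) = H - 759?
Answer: 1560223/3813886 ≈ 0.40909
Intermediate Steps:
L(H) = -755/2 + H/2 (L(H) = 2 + (H - 759)/2 = 2 + (-759 + H)/2 = 2 + (-759/2 + H/2) = -755/2 + H/2)
(-1144*42 + 1608271)/(L(1605) + 3813461) = (-1144*42 + 1608271)/((-755/2 + (1/2)*1605) + 3813461) = (-48048 + 1608271)/((-755/2 + 1605/2) + 3813461) = 1560223/(425 + 3813461) = 1560223/3813886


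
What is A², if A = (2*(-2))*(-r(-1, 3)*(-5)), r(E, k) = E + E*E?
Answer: 0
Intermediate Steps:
r(E, k) = E + E²
A = 0 (A = (2*(-2))*(-(-1)*(1 - 1)*(-5)) = -4*(-(-1)*0)*(-5) = -4*(-1*0)*(-5) = -0*(-5) = -4*0 = 0)
A² = 0² = 0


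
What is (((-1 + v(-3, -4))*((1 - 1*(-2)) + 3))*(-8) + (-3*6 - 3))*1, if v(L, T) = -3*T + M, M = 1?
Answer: -597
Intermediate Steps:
v(L, T) = 1 - 3*T (v(L, T) = -3*T + 1 = 1 - 3*T)
(((-1 + v(-3, -4))*((1 - 1*(-2)) + 3))*(-8) + (-3*6 - 3))*1 = (((-1 + (1 - 3*(-4)))*((1 - 1*(-2)) + 3))*(-8) + (-3*6 - 3))*1 = (((-1 + (1 + 12))*((1 + 2) + 3))*(-8) + (-18 - 3))*1 = (((-1 + 13)*(3 + 3))*(-8) - 21)*1 = ((12*6)*(-8) - 21)*1 = (72*(-8) - 21)*1 = (-576 - 21)*1 = -597*1 = -597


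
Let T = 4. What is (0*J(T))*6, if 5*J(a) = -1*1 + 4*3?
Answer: 0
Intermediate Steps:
J(a) = 11/5 (J(a) = (-1*1 + 4*3)/5 = (-1 + 12)/5 = (1/5)*11 = 11/5)
(0*J(T))*6 = (0*(11/5))*6 = 0*6 = 0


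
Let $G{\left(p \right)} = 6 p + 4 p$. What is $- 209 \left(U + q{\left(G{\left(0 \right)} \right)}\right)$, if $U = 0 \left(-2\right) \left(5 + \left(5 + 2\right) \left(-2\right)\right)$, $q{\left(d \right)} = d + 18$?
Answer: $-3762$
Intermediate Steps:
$G{\left(p \right)} = 10 p$
$q{\left(d \right)} = 18 + d$
$U = 0$ ($U = 0 \left(5 + 7 \left(-2\right)\right) = 0 \left(5 - 14\right) = 0 \left(-9\right) = 0$)
$- 209 \left(U + q{\left(G{\left(0 \right)} \right)}\right) = - 209 \left(0 + \left(18 + 10 \cdot 0\right)\right) = - 209 \left(0 + \left(18 + 0\right)\right) = - 209 \left(0 + 18\right) = \left(-209\right) 18 = -3762$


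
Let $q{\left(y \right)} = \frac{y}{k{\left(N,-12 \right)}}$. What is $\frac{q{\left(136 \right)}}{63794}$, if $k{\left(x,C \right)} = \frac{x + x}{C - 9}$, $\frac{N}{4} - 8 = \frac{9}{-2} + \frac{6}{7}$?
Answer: $- \frac{2499}{1945717} \approx -0.0012844$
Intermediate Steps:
$N = \frac{122}{7}$ ($N = 32 + 4 \left(\frac{9}{-2} + \frac{6}{7}\right) = 32 + 4 \left(9 \left(- \frac{1}{2}\right) + 6 \cdot \frac{1}{7}\right) = 32 + 4 \left(- \frac{9}{2} + \frac{6}{7}\right) = 32 + 4 \left(- \frac{51}{14}\right) = 32 - \frac{102}{7} = \frac{122}{7} \approx 17.429$)
$k{\left(x,C \right)} = \frac{2 x}{-9 + C}$
$q{\left(y \right)} = - \frac{147 y}{244}$ ($q{\left(y \right)} = \frac{y}{2 \cdot \frac{122}{7} \frac{1}{-9 - 12}} = \frac{y}{2 \cdot \frac{122}{7} \frac{1}{-21}} = \frac{y}{2 \cdot \frac{122}{7} \left(- \frac{1}{21}\right)} = \frac{y}{- \frac{244}{147}} = y \left(- \frac{147}{244}\right) = - \frac{147 y}{244}$)
$\frac{q{\left(136 \right)}}{63794} = \frac{\left(- \frac{147}{244}\right) 136}{63794} = \left(- \frac{4998}{61}\right) \frac{1}{63794} = - \frac{2499}{1945717}$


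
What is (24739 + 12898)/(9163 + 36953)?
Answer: 617/756 ≈ 0.81614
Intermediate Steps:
(24739 + 12898)/(9163 + 36953) = 37637/46116 = 37637*(1/46116) = 617/756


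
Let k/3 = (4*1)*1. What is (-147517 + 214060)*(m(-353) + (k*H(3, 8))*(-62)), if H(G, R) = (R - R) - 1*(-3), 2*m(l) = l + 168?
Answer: -309358407/2 ≈ -1.5468e+8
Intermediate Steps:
k = 12 (k = 3*((4*1)*1) = 3*(4*1) = 3*4 = 12)
m(l) = 84 + l/2 (m(l) = (l + 168)/2 = (168 + l)/2 = 84 + l/2)
H(G, R) = 3 (H(G, R) = 0 + 3 = 3)
(-147517 + 214060)*(m(-353) + (k*H(3, 8))*(-62)) = (-147517 + 214060)*((84 + (½)*(-353)) + (12*3)*(-62)) = 66543*((84 - 353/2) + 36*(-62)) = 66543*(-185/2 - 2232) = 66543*(-4649/2) = -309358407/2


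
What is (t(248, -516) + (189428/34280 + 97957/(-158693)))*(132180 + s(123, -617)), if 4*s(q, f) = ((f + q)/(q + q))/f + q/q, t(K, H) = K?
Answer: 6900635455271002609139/206423369735820 ≈ 3.3430e+7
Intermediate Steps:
s(q, f) = 1/4 + (f + q)/(8*f*q) (s(q, f) = (((f + q)/(q + q))/f + q/q)/4 = (((f + q)/((2*q)))/f + 1)/4 = (((f + q)*(1/(2*q)))/f + 1)/4 = (((f + q)/(2*q))/f + 1)/4 = ((f + q)/(2*f*q) + 1)/4 = (1 + (f + q)/(2*f*q))/4 = 1/4 + (f + q)/(8*f*q))
(t(248, -516) + (189428/34280 + 97957/(-158693)))*(132180 + s(123, -617)) = (248 + (189428/34280 + 97957/(-158693)))*(132180 + (1/8)*(-617 + 123 + 2*(-617)*123)/(-617*123)) = (248 + (189428*(1/34280) + 97957*(-1/158693)))*(132180 + (1/8)*(-1/617)*(1/123)*(-617 + 123 - 151782)) = (248 + (47357/8570 - 97957/158693))*(132180 + (1/8)*(-1/617)*(1/123)*(-152276)) = (248 + 6675732911/1359999010)*(132180 + 38069/151782) = (343955487391/1359999010)*(20062582829/151782) = 6900635455271002609139/206423369735820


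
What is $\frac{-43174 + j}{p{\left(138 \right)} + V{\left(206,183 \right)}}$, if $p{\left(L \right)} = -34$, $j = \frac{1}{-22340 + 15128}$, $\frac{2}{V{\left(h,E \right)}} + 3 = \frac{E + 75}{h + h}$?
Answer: $\frac{50753454907}{40959352} \approx 1239.1$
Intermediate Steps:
$V{\left(h,E \right)} = \frac{2}{-3 + \frac{75 + E}{2 h}}$ ($V{\left(h,E \right)} = \frac{2}{-3 + \frac{E + 75}{h + h}} = \frac{2}{-3 + \frac{75 + E}{2 h}}$)
$j = - \frac{1}{7212}$ ($j = \frac{1}{-7212} = - \frac{1}{7212} \approx -0.00013866$)
$\frac{-43174 + j}{p{\left(138 \right)} + V{\left(206,183 \right)}} = \frac{-43174 - \frac{1}{7212}}{-34 + 4 \cdot 206 \frac{1}{75 + 183 - 1236}} = - \frac{311370889}{7212 \left(-34 + 4 \cdot 206 \frac{1}{75 + 183 - 1236}\right)} = - \frac{311370889}{7212 \left(-34 + 4 \cdot 206 \frac{1}{-978}\right)} = - \frac{311370889}{7212 \left(-34 + 4 \cdot 206 \left(- \frac{1}{978}\right)\right)} = - \frac{311370889}{7212 \left(-34 - \frac{412}{489}\right)} = - \frac{311370889}{7212 \left(- \frac{17038}{489}\right)} = \left(- \frac{311370889}{7212}\right) \left(- \frac{489}{17038}\right) = \frac{50753454907}{40959352}$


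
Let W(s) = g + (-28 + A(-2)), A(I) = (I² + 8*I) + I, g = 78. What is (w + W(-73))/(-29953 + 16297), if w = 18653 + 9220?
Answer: -9303/4552 ≈ -2.0437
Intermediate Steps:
A(I) = I² + 9*I
w = 27873
W(s) = 36 (W(s) = 78 + (-28 - 2*(9 - 2)) = 78 + (-28 - 2*7) = 78 + (-28 - 14) = 78 - 42 = 36)
(w + W(-73))/(-29953 + 16297) = (27873 + 36)/(-29953 + 16297) = 27909/(-13656) = 27909*(-1/13656) = -9303/4552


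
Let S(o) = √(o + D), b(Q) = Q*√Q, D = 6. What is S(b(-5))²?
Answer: 6 - 5*I*√5 ≈ 6.0 - 11.18*I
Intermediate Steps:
b(Q) = Q^(3/2)
S(o) = √(6 + o) (S(o) = √(o + 6) = √(6 + o))
S(b(-5))² = (√(6 + (-5)^(3/2)))² = (√(6 - 5*I*√5))² = 6 - 5*I*√5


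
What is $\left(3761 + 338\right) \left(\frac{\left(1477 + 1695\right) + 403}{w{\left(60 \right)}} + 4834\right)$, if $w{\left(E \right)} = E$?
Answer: $\frac{240705577}{12} \approx 2.0059 \cdot 10^{7}$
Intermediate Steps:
$\left(3761 + 338\right) \left(\frac{\left(1477 + 1695\right) + 403}{w{\left(60 \right)}} + 4834\right) = \left(3761 + 338\right) \left(\frac{\left(1477 + 1695\right) + 403}{60} + 4834\right) = 4099 \left(\left(3172 + 403\right) \frac{1}{60} + 4834\right) = 4099 \left(3575 \cdot \frac{1}{60} + 4834\right) = 4099 \left(\frac{715}{12} + 4834\right) = 4099 \cdot \frac{58723}{12} = \frac{240705577}{12}$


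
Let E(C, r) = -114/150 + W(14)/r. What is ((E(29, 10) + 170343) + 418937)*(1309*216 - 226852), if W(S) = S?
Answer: 823401838272/25 ≈ 3.2936e+10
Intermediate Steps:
E(C, r) = -19/25 + 14/r (E(C, r) = -114/150 + 14/r = -114*1/150 + 14/r = -19/25 + 14/r)
((E(29, 10) + 170343) + 418937)*(1309*216 - 226852) = (((-19/25 + 14/10) + 170343) + 418937)*(1309*216 - 226852) = (((-19/25 + 14*(⅒)) + 170343) + 418937)*(282744 - 226852) = (((-19/25 + 7/5) + 170343) + 418937)*55892 = ((16/25 + 170343) + 418937)*55892 = (4258591/25 + 418937)*55892 = (14732016/25)*55892 = 823401838272/25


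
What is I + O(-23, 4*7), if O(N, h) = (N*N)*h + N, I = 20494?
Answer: 35283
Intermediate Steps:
O(N, h) = N + h*N² (O(N, h) = N²*h + N = h*N² + N = N + h*N²)
I + O(-23, 4*7) = 20494 - 23*(1 - 92*7) = 20494 - 23*(1 - 23*28) = 20494 - 23*(1 - 644) = 20494 - 23*(-643) = 20494 + 14789 = 35283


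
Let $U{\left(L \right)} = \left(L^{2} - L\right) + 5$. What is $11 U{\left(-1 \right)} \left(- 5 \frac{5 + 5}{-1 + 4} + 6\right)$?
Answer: $- \frac{2464}{3} \approx -821.33$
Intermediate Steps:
$U{\left(L \right)} = 5 + L^{2} - L$
$11 U{\left(-1 \right)} \left(- 5 \frac{5 + 5}{-1 + 4} + 6\right) = 11 \left(5 + \left(-1\right)^{2} - -1\right) \left(- 5 \frac{5 + 5}{-1 + 4} + 6\right) = 11 \left(5 + 1 + 1\right) \left(- 5 \cdot \frac{10}{3} + 6\right) = 11 \cdot 7 \left(- 5 \cdot 10 \cdot \frac{1}{3} + 6\right) = 77 \left(\left(-5\right) \frac{10}{3} + 6\right) = 77 \left(- \frac{50}{3} + 6\right) = 77 \left(- \frac{32}{3}\right) = - \frac{2464}{3}$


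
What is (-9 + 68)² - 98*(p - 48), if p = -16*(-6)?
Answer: -1223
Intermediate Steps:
p = 96
(-9 + 68)² - 98*(p - 48) = (-9 + 68)² - 98*(96 - 48) = 59² - 98*48 = 3481 - 4704 = -1223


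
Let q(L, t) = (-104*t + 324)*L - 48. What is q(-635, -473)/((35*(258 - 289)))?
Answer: 31442708/1085 ≈ 28979.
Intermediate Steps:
q(L, t) = -48 + L*(324 - 104*t) (q(L, t) = (324 - 104*t)*L - 48 = L*(324 - 104*t) - 48 = -48 + L*(324 - 104*t))
q(-635, -473)/((35*(258 - 289))) = (-48 + 324*(-635) - 104*(-635)*(-473))/((35*(258 - 289))) = (-48 - 205740 - 31236920)/((35*(-31))) = -31442708/(-1085) = -31442708*(-1/1085) = 31442708/1085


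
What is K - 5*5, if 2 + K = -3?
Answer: -30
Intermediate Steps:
K = -5 (K = -2 - 3 = -5)
K - 5*5 = -5 - 5*5 = -5 - 25 = -30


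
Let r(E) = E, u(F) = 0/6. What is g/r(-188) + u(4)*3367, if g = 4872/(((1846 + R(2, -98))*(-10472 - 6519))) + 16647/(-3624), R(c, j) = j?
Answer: 41203168127/1686262415968 ≈ 0.024435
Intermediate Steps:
u(F) = 0 (u(F) = 0*(1/6) = 0)
g = -41203168127/8969480936 (g = 4872/(((1846 - 98)*(-10472 - 6519))) + 16647/(-3624) = 4872/((1748*(-16991))) + 16647*(-1/3624) = 4872/(-29700268) - 5549/1208 = 4872*(-1/29700268) - 5549/1208 = -1218/7425067 - 5549/1208 = -41203168127/8969480936 ≈ -4.5937)
g/r(-188) + u(4)*3367 = -41203168127/8969480936/(-188) + 0*3367 = -41203168127/8969480936*(-1/188) + 0 = 41203168127/1686262415968 + 0 = 41203168127/1686262415968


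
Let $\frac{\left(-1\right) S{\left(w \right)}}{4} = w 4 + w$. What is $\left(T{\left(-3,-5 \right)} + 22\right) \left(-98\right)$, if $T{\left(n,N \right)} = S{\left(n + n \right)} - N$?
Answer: $-14406$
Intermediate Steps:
$S{\left(w \right)} = - 20 w$ ($S{\left(w \right)} = - 4 \left(w 4 + w\right) = - 4 \left(4 w + w\right) = - 4 \cdot 5 w = - 20 w$)
$T{\left(n,N \right)} = - N - 40 n$ ($T{\left(n,N \right)} = - 20 \left(n + n\right) - N = - 20 \cdot 2 n - N = - 40 n - N = - N - 40 n$)
$\left(T{\left(-3,-5 \right)} + 22\right) \left(-98\right) = \left(\left(\left(-1\right) \left(-5\right) - -120\right) + 22\right) \left(-98\right) = \left(\left(5 + 120\right) + 22\right) \left(-98\right) = \left(125 + 22\right) \left(-98\right) = 147 \left(-98\right) = -14406$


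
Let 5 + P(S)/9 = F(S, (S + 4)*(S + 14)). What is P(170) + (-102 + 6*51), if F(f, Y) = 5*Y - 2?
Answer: 1440861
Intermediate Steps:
F(f, Y) = -2 + 5*Y
P(S) = -63 + 45*(4 + S)*(14 + S) (P(S) = -45 + 9*(-2 + 5*((S + 4)*(S + 14))) = -45 + 9*(-2 + 5*((4 + S)*(14 + S))) = -45 + 9*(-2 + 5*(4 + S)*(14 + S)) = -45 + (-18 + 45*(4 + S)*(14 + S)) = -63 + 45*(4 + S)*(14 + S))
P(170) + (-102 + 6*51) = (2457 + 45*170**2 + 810*170) + (-102 + 6*51) = (2457 + 45*28900 + 137700) + (-102 + 306) = (2457 + 1300500 + 137700) + 204 = 1440657 + 204 = 1440861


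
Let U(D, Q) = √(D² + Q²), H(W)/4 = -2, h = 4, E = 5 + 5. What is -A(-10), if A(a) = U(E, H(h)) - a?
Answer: -10 - 2*√41 ≈ -22.806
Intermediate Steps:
E = 10
H(W) = -8 (H(W) = 4*(-2) = -8)
A(a) = -a + 2*√41 (A(a) = √(10² + (-8)²) - a = √(100 + 64) - a = √164 - a = 2*√41 - a = -a + 2*√41)
-A(-10) = -(-1*(-10) + 2*√41) = -(10 + 2*√41) = -10 - 2*√41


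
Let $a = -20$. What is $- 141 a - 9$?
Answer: $2811$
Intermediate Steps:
$- 141 a - 9 = \left(-141\right) \left(-20\right) - 9 = 2820 - 9 = 2811$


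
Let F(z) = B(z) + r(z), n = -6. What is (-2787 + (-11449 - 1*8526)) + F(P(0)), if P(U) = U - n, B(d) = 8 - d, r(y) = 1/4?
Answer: -91039/4 ≈ -22760.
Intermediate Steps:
r(y) = ¼
P(U) = 6 + U (P(U) = U - 1*(-6) = U + 6 = 6 + U)
F(z) = 33/4 - z (F(z) = (8 - z) + ¼ = 33/4 - z)
(-2787 + (-11449 - 1*8526)) + F(P(0)) = (-2787 + (-11449 - 1*8526)) + (33/4 - (6 + 0)) = (-2787 + (-11449 - 8526)) + (33/4 - 1*6) = (-2787 - 19975) + (33/4 - 6) = -22762 + 9/4 = -91039/4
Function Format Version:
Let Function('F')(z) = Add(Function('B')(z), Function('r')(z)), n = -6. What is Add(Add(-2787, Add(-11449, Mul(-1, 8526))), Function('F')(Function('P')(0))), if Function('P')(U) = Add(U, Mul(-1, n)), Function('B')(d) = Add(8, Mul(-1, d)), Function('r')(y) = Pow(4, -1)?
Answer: Rational(-91039, 4) ≈ -22760.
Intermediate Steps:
Function('r')(y) = Rational(1, 4)
Function('P')(U) = Add(6, U) (Function('P')(U) = Add(U, Mul(-1, -6)) = Add(U, 6) = Add(6, U))
Function('F')(z) = Add(Rational(33, 4), Mul(-1, z)) (Function('F')(z) = Add(Add(8, Mul(-1, z)), Rational(1, 4)) = Add(Rational(33, 4), Mul(-1, z)))
Add(Add(-2787, Add(-11449, Mul(-1, 8526))), Function('F')(Function('P')(0))) = Add(Add(-2787, Add(-11449, Mul(-1, 8526))), Add(Rational(33, 4), Mul(-1, Add(6, 0)))) = Add(Add(-2787, Add(-11449, -8526)), Add(Rational(33, 4), Mul(-1, 6))) = Add(Add(-2787, -19975), Add(Rational(33, 4), -6)) = Add(-22762, Rational(9, 4)) = Rational(-91039, 4)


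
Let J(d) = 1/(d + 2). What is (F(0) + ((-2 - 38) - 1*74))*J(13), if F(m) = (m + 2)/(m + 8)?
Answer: -91/12 ≈ -7.5833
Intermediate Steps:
J(d) = 1/(2 + d)
F(m) = (2 + m)/(8 + m)
(F(0) + ((-2 - 38) - 1*74))*J(13) = ((2 + 0)/(8 + 0) + ((-2 - 38) - 1*74))/(2 + 13) = (2/8 + (-40 - 74))/15 = ((1/8)*2 - 114)*(1/15) = (1/4 - 114)*(1/15) = -455/4*1/15 = -91/12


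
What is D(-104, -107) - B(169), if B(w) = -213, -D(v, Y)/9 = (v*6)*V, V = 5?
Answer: 28293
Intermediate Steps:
D(v, Y) = -270*v (D(v, Y) = -9*v*6*5 = -9*6*v*5 = -270*v)
D(-104, -107) - B(169) = -270*(-104) - 1*(-213) = 28080 + 213 = 28293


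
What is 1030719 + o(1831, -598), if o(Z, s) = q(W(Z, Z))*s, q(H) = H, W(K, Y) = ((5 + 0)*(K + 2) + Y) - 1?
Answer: -5544291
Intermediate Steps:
W(K, Y) = 9 + Y + 5*K (W(K, Y) = (5*(2 + K) + Y) - 1 = ((10 + 5*K) + Y) - 1 = (10 + Y + 5*K) - 1 = 9 + Y + 5*K)
o(Z, s) = s*(9 + 6*Z) (o(Z, s) = (9 + Z + 5*Z)*s = (9 + 6*Z)*s = s*(9 + 6*Z))
1030719 + o(1831, -598) = 1030719 + 3*(-598)*(3 + 2*1831) = 1030719 + 3*(-598)*(3 + 3662) = 1030719 + 3*(-598)*3665 = 1030719 - 6575010 = -5544291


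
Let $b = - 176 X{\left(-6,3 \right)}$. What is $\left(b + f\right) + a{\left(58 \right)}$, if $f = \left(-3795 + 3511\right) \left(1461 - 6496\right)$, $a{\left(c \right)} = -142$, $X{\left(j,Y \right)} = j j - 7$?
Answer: $1424694$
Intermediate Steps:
$X{\left(j,Y \right)} = -7 + j^{2}$ ($X{\left(j,Y \right)} = j^{2} - 7 = -7 + j^{2}$)
$b = -5104$ ($b = - 176 \left(-7 + \left(-6\right)^{2}\right) = - 176 \left(-7 + 36\right) = \left(-176\right) 29 = -5104$)
$f = 1429940$ ($f = \left(-284\right) \left(-5035\right) = 1429940$)
$\left(b + f\right) + a{\left(58 \right)} = \left(-5104 + 1429940\right) - 142 = 1424836 - 142 = 1424694$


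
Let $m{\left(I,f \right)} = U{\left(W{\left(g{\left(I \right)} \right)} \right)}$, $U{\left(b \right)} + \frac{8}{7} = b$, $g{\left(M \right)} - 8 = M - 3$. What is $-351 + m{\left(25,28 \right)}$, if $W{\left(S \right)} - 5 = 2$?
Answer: $- \frac{2416}{7} \approx -345.14$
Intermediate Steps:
$g{\left(M \right)} = 5 + M$ ($g{\left(M \right)} = 8 + \left(M - 3\right) = 8 + \left(-3 + M\right) = 5 + M$)
$W{\left(S \right)} = 7$ ($W{\left(S \right)} = 5 + 2 = 7$)
$U{\left(b \right)} = - \frac{8}{7} + b$
$m{\left(I,f \right)} = \frac{41}{7}$ ($m{\left(I,f \right)} = - \frac{8}{7} + 7 = \frac{41}{7}$)
$-351 + m{\left(25,28 \right)} = -351 + \frac{41}{7} = - \frac{2416}{7}$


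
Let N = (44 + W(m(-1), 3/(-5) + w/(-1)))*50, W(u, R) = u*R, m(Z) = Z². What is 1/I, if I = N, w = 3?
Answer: 1/2020 ≈ 0.00049505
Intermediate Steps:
W(u, R) = R*u
N = 2020 (N = (44 + (3/(-5) + 3/(-1))*(-1)²)*50 = (44 + (3*(-⅕) + 3*(-1))*1)*50 = (44 + (-⅗ - 3)*1)*50 = (44 - 18/5*1)*50 = (44 - 18/5)*50 = (202/5)*50 = 2020)
I = 2020
1/I = 1/2020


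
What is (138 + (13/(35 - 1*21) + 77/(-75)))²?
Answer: 20966171209/1102500 ≈ 19017.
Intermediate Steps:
(138 + (13/(35 - 1*21) + 77/(-75)))² = (138 + (13/(35 - 21) + 77*(-1/75)))² = (138 + (13/14 - 77/75))² = (138 - 103/1050)² = (144797/1050)² = 20966171209/1102500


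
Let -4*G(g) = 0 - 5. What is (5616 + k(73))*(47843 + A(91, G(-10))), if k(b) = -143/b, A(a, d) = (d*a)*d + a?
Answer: 315245176675/1168 ≈ 2.6990e+8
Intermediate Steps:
G(g) = 5/4 (G(g) = -(0 - 5)/4 = -¼*(-5) = 5/4)
A(a, d) = a + a*d² (A(a, d) = (a*d)*d + a = a*d² + a = a + a*d²)
(5616 + k(73))*(47843 + A(91, G(-10))) = (5616 - 143/73)*(47843 + 91*(1 + (5/4)²)) = (5616 - 143*1/73)*(47843 + 91*(1 + 25/16)) = (5616 - 143/73)*(47843 + 91*(41/16)) = 409825*(47843 + 3731/16)/73 = (409825/73)*(769219/16) = 315245176675/1168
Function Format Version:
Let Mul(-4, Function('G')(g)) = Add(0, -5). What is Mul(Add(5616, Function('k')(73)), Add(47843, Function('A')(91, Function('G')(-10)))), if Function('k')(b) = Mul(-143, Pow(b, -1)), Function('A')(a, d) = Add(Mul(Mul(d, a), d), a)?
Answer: Rational(315245176675, 1168) ≈ 2.6990e+8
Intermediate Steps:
Function('G')(g) = Rational(5, 4) (Function('G')(g) = Mul(Rational(-1, 4), Add(0, -5)) = Mul(Rational(-1, 4), -5) = Rational(5, 4))
Function('A')(a, d) = Add(a, Mul(a, Pow(d, 2))) (Function('A')(a, d) = Add(Mul(Mul(a, d), d), a) = Add(Mul(a, Pow(d, 2)), a) = Add(a, Mul(a, Pow(d, 2))))
Mul(Add(5616, Function('k')(73)), Add(47843, Function('A')(91, Function('G')(-10)))) = Mul(Add(5616, Mul(-143, Pow(73, -1))), Add(47843, Mul(91, Add(1, Pow(Rational(5, 4), 2))))) = Mul(Add(5616, Mul(-143, Rational(1, 73))), Add(47843, Mul(91, Add(1, Rational(25, 16))))) = Mul(Add(5616, Rational(-143, 73)), Add(47843, Mul(91, Rational(41, 16)))) = Mul(Rational(409825, 73), Add(47843, Rational(3731, 16))) = Mul(Rational(409825, 73), Rational(769219, 16)) = Rational(315245176675, 1168)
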